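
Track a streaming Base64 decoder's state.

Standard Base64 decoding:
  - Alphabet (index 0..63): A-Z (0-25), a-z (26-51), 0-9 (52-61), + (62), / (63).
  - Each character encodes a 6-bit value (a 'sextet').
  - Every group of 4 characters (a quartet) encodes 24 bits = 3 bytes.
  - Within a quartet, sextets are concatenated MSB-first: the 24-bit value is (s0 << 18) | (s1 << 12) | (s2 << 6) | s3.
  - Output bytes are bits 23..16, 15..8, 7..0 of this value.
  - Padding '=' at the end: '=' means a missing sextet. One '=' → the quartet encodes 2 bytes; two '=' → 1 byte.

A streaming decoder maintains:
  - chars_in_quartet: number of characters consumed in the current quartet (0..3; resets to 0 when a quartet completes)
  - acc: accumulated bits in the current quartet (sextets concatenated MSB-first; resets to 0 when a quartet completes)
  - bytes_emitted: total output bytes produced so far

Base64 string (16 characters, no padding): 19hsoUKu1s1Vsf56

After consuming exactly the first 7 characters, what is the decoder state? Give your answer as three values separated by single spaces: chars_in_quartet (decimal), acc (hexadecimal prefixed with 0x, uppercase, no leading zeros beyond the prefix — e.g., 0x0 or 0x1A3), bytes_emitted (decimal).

After char 0 ('1'=53): chars_in_quartet=1 acc=0x35 bytes_emitted=0
After char 1 ('9'=61): chars_in_quartet=2 acc=0xD7D bytes_emitted=0
After char 2 ('h'=33): chars_in_quartet=3 acc=0x35F61 bytes_emitted=0
After char 3 ('s'=44): chars_in_quartet=4 acc=0xD7D86C -> emit D7 D8 6C, reset; bytes_emitted=3
After char 4 ('o'=40): chars_in_quartet=1 acc=0x28 bytes_emitted=3
After char 5 ('U'=20): chars_in_quartet=2 acc=0xA14 bytes_emitted=3
After char 6 ('K'=10): chars_in_quartet=3 acc=0x2850A bytes_emitted=3

Answer: 3 0x2850A 3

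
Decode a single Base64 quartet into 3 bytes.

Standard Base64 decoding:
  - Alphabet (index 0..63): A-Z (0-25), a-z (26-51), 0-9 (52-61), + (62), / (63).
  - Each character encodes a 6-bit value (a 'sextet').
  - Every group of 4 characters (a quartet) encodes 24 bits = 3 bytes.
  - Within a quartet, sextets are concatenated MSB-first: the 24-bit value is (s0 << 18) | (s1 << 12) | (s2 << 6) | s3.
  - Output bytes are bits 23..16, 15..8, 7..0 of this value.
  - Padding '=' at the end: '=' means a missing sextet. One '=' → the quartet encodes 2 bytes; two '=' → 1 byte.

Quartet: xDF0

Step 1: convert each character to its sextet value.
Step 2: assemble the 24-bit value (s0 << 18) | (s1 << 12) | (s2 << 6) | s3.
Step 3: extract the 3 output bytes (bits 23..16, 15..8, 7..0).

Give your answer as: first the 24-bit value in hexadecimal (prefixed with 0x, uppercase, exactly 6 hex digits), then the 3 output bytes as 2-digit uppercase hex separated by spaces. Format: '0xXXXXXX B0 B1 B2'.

Sextets: x=49, D=3, F=5, 0=52
24-bit: (49<<18) | (3<<12) | (5<<6) | 52
      = 0xC40000 | 0x003000 | 0x000140 | 0x000034
      = 0xC43174
Bytes: (v>>16)&0xFF=C4, (v>>8)&0xFF=31, v&0xFF=74

Answer: 0xC43174 C4 31 74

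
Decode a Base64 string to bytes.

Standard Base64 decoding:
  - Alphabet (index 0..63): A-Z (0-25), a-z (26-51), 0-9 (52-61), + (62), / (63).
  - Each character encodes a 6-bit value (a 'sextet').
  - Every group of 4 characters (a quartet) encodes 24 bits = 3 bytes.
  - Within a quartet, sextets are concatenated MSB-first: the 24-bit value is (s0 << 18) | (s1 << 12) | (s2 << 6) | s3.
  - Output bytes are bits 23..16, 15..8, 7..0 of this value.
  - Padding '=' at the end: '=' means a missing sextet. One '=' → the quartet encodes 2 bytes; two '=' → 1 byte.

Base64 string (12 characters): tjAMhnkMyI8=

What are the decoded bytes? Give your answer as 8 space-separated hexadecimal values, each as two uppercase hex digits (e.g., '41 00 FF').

Answer: B6 30 0C 86 79 0C C8 8F

Derivation:
After char 0 ('t'=45): chars_in_quartet=1 acc=0x2D bytes_emitted=0
After char 1 ('j'=35): chars_in_quartet=2 acc=0xB63 bytes_emitted=0
After char 2 ('A'=0): chars_in_quartet=3 acc=0x2D8C0 bytes_emitted=0
After char 3 ('M'=12): chars_in_quartet=4 acc=0xB6300C -> emit B6 30 0C, reset; bytes_emitted=3
After char 4 ('h'=33): chars_in_quartet=1 acc=0x21 bytes_emitted=3
After char 5 ('n'=39): chars_in_quartet=2 acc=0x867 bytes_emitted=3
After char 6 ('k'=36): chars_in_quartet=3 acc=0x219E4 bytes_emitted=3
After char 7 ('M'=12): chars_in_quartet=4 acc=0x86790C -> emit 86 79 0C, reset; bytes_emitted=6
After char 8 ('y'=50): chars_in_quartet=1 acc=0x32 bytes_emitted=6
After char 9 ('I'=8): chars_in_quartet=2 acc=0xC88 bytes_emitted=6
After char 10 ('8'=60): chars_in_quartet=3 acc=0x3223C bytes_emitted=6
Padding '=': partial quartet acc=0x3223C -> emit C8 8F; bytes_emitted=8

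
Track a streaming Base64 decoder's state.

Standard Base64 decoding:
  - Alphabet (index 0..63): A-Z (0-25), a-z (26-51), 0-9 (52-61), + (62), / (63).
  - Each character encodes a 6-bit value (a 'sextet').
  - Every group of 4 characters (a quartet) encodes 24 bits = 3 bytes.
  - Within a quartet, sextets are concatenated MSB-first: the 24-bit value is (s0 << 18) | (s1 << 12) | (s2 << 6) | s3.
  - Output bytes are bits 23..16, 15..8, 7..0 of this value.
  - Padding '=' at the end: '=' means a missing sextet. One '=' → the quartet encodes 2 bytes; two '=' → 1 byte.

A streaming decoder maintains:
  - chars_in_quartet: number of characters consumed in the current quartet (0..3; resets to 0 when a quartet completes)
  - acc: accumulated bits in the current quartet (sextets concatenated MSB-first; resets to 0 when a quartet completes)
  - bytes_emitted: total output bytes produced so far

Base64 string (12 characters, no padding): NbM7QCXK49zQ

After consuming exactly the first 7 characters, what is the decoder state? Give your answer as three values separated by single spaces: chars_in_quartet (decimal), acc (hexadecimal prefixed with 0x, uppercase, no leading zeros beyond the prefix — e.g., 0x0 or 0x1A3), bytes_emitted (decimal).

After char 0 ('N'=13): chars_in_quartet=1 acc=0xD bytes_emitted=0
After char 1 ('b'=27): chars_in_quartet=2 acc=0x35B bytes_emitted=0
After char 2 ('M'=12): chars_in_quartet=3 acc=0xD6CC bytes_emitted=0
After char 3 ('7'=59): chars_in_quartet=4 acc=0x35B33B -> emit 35 B3 3B, reset; bytes_emitted=3
After char 4 ('Q'=16): chars_in_quartet=1 acc=0x10 bytes_emitted=3
After char 5 ('C'=2): chars_in_quartet=2 acc=0x402 bytes_emitted=3
After char 6 ('X'=23): chars_in_quartet=3 acc=0x10097 bytes_emitted=3

Answer: 3 0x10097 3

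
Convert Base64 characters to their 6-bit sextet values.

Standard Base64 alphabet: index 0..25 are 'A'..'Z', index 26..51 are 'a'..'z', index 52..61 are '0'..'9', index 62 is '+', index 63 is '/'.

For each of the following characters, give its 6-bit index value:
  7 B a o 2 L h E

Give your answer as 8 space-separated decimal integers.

'7': 0..9 range, 52 + ord('7') − ord('0') = 59
'B': A..Z range, ord('B') − ord('A') = 1
'a': a..z range, 26 + ord('a') − ord('a') = 26
'o': a..z range, 26 + ord('o') − ord('a') = 40
'2': 0..9 range, 52 + ord('2') − ord('0') = 54
'L': A..Z range, ord('L') − ord('A') = 11
'h': a..z range, 26 + ord('h') − ord('a') = 33
'E': A..Z range, ord('E') − ord('A') = 4

Answer: 59 1 26 40 54 11 33 4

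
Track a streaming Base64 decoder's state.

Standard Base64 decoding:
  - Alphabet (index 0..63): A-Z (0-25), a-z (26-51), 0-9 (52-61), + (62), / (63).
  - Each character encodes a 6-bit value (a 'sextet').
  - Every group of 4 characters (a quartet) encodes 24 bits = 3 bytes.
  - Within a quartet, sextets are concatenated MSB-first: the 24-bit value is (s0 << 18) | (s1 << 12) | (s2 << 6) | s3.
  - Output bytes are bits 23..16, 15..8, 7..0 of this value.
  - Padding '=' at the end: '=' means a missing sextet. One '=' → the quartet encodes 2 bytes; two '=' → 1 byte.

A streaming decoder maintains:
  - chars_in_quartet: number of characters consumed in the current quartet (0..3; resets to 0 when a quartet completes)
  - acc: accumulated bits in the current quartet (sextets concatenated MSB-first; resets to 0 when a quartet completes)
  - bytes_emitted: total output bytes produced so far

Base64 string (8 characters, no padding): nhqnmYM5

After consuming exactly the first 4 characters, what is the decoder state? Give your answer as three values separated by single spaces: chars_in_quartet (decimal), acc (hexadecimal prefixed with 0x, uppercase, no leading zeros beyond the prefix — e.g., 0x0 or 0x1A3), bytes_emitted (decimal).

Answer: 0 0x0 3

Derivation:
After char 0 ('n'=39): chars_in_quartet=1 acc=0x27 bytes_emitted=0
After char 1 ('h'=33): chars_in_quartet=2 acc=0x9E1 bytes_emitted=0
After char 2 ('q'=42): chars_in_quartet=3 acc=0x2786A bytes_emitted=0
After char 3 ('n'=39): chars_in_quartet=4 acc=0x9E1AA7 -> emit 9E 1A A7, reset; bytes_emitted=3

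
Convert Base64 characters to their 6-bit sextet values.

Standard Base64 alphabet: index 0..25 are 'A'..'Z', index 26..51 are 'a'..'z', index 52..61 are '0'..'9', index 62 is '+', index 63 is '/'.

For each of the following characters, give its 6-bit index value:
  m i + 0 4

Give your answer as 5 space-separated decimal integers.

Answer: 38 34 62 52 56

Derivation:
'm': a..z range, 26 + ord('m') − ord('a') = 38
'i': a..z range, 26 + ord('i') − ord('a') = 34
'+': index 62
'0': 0..9 range, 52 + ord('0') − ord('0') = 52
'4': 0..9 range, 52 + ord('4') − ord('0') = 56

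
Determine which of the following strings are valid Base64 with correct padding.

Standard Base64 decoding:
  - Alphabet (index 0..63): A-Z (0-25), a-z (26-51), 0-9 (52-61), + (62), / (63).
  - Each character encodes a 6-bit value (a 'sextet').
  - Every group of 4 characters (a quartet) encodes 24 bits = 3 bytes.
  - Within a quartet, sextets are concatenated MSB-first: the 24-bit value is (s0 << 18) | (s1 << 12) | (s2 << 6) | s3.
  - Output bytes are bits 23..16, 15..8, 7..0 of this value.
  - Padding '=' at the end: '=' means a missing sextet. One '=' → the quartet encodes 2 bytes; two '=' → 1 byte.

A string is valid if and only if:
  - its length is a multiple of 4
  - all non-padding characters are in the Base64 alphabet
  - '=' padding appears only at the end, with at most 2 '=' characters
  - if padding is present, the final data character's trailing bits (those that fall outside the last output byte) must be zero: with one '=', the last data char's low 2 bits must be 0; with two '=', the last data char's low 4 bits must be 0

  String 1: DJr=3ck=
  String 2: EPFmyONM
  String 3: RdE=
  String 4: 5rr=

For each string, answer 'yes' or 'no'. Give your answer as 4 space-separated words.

String 1: 'DJr=3ck=' → invalid (bad char(s): ['=']; '=' in middle)
String 2: 'EPFmyONM' → valid
String 3: 'RdE=' → valid
String 4: '5rr=' → invalid (bad trailing bits)

Answer: no yes yes no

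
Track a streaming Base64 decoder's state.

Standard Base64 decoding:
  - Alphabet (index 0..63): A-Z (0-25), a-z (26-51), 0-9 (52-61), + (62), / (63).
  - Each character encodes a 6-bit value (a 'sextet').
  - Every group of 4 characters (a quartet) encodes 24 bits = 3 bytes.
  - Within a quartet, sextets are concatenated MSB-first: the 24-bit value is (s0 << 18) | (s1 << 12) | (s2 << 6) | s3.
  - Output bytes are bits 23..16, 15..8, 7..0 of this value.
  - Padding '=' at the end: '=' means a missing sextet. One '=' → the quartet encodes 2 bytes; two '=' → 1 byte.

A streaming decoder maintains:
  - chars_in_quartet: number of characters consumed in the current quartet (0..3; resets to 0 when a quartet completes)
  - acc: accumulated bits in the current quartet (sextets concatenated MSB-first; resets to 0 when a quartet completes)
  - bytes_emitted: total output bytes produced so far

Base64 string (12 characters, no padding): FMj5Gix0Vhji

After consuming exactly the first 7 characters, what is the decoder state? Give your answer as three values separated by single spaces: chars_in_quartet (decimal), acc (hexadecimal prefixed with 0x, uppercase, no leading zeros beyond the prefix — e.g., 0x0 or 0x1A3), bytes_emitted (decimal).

Answer: 3 0x68B1 3

Derivation:
After char 0 ('F'=5): chars_in_quartet=1 acc=0x5 bytes_emitted=0
After char 1 ('M'=12): chars_in_quartet=2 acc=0x14C bytes_emitted=0
After char 2 ('j'=35): chars_in_quartet=3 acc=0x5323 bytes_emitted=0
After char 3 ('5'=57): chars_in_quartet=4 acc=0x14C8F9 -> emit 14 C8 F9, reset; bytes_emitted=3
After char 4 ('G'=6): chars_in_quartet=1 acc=0x6 bytes_emitted=3
After char 5 ('i'=34): chars_in_quartet=2 acc=0x1A2 bytes_emitted=3
After char 6 ('x'=49): chars_in_quartet=3 acc=0x68B1 bytes_emitted=3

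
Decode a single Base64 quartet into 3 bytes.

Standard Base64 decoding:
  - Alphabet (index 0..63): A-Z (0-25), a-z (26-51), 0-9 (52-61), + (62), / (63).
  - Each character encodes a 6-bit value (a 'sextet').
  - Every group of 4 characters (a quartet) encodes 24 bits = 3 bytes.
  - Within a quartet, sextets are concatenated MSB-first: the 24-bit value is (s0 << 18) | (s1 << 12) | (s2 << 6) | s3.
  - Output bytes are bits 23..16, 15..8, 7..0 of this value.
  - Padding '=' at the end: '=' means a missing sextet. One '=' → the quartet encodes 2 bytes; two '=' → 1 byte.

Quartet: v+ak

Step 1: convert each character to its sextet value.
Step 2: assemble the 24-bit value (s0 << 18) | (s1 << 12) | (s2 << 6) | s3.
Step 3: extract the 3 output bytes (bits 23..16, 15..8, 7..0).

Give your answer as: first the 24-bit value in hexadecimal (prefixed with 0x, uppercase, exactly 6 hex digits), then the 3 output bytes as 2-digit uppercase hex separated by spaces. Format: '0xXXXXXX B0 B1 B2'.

Answer: 0xBFE6A4 BF E6 A4

Derivation:
Sextets: v=47, +=62, a=26, k=36
24-bit: (47<<18) | (62<<12) | (26<<6) | 36
      = 0xBC0000 | 0x03E000 | 0x000680 | 0x000024
      = 0xBFE6A4
Bytes: (v>>16)&0xFF=BF, (v>>8)&0xFF=E6, v&0xFF=A4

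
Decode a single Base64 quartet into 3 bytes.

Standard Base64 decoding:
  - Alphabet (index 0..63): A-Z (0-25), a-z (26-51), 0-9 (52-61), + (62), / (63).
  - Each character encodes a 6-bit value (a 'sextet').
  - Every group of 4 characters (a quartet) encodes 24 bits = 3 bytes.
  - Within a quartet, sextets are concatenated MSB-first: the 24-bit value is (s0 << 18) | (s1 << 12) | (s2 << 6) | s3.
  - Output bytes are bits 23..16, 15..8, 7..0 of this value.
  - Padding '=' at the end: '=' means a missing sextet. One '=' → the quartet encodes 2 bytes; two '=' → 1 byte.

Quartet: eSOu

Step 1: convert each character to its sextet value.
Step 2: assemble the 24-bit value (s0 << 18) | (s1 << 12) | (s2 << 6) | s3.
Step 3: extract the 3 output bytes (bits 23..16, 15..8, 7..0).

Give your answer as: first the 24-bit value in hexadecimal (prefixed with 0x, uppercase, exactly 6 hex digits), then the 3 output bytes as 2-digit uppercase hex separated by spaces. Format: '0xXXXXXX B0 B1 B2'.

Answer: 0x7923AE 79 23 AE

Derivation:
Sextets: e=30, S=18, O=14, u=46
24-bit: (30<<18) | (18<<12) | (14<<6) | 46
      = 0x780000 | 0x012000 | 0x000380 | 0x00002E
      = 0x7923AE
Bytes: (v>>16)&0xFF=79, (v>>8)&0xFF=23, v&0xFF=AE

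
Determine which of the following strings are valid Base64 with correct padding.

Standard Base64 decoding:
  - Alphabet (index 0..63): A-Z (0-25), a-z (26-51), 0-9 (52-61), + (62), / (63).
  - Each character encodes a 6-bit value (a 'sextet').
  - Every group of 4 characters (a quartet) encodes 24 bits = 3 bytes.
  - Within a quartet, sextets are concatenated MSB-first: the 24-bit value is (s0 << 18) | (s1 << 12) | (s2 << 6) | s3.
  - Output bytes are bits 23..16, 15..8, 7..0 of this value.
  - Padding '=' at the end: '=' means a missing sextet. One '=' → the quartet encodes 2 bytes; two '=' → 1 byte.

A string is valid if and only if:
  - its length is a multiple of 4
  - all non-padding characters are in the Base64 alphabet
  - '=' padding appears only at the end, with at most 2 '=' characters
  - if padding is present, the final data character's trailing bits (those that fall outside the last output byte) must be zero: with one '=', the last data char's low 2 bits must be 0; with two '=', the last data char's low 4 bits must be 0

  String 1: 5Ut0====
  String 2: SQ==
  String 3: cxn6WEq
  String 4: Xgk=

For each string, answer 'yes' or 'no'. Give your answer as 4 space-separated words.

String 1: '5Ut0====' → invalid (4 pad chars (max 2))
String 2: 'SQ==' → valid
String 3: 'cxn6WEq' → invalid (len=7 not mult of 4)
String 4: 'Xgk=' → valid

Answer: no yes no yes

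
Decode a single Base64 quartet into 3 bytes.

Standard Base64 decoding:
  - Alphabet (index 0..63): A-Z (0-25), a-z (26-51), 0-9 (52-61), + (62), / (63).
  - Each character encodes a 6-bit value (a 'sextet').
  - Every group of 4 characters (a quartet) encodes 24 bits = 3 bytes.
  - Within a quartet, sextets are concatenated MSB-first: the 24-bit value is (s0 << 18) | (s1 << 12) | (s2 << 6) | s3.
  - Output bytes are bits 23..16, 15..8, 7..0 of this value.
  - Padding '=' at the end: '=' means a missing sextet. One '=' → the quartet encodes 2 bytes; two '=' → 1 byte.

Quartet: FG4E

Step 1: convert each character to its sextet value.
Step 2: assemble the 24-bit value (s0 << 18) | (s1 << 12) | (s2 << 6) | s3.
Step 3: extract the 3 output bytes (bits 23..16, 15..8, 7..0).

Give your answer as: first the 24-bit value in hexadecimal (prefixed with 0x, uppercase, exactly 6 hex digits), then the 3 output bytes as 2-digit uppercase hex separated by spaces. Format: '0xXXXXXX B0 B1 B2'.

Sextets: F=5, G=6, 4=56, E=4
24-bit: (5<<18) | (6<<12) | (56<<6) | 4
      = 0x140000 | 0x006000 | 0x000E00 | 0x000004
      = 0x146E04
Bytes: (v>>16)&0xFF=14, (v>>8)&0xFF=6E, v&0xFF=04

Answer: 0x146E04 14 6E 04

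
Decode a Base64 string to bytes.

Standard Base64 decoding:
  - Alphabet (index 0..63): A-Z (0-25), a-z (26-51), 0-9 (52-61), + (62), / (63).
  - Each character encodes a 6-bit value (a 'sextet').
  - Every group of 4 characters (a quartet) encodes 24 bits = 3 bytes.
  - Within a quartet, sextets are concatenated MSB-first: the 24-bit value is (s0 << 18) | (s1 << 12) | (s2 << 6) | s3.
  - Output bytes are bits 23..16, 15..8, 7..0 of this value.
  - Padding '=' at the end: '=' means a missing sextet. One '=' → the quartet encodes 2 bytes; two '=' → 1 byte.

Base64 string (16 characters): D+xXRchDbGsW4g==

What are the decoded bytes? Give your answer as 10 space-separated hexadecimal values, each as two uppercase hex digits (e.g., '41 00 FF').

After char 0 ('D'=3): chars_in_quartet=1 acc=0x3 bytes_emitted=0
After char 1 ('+'=62): chars_in_quartet=2 acc=0xFE bytes_emitted=0
After char 2 ('x'=49): chars_in_quartet=3 acc=0x3FB1 bytes_emitted=0
After char 3 ('X'=23): chars_in_quartet=4 acc=0xFEC57 -> emit 0F EC 57, reset; bytes_emitted=3
After char 4 ('R'=17): chars_in_quartet=1 acc=0x11 bytes_emitted=3
After char 5 ('c'=28): chars_in_quartet=2 acc=0x45C bytes_emitted=3
After char 6 ('h'=33): chars_in_quartet=3 acc=0x11721 bytes_emitted=3
After char 7 ('D'=3): chars_in_quartet=4 acc=0x45C843 -> emit 45 C8 43, reset; bytes_emitted=6
After char 8 ('b'=27): chars_in_quartet=1 acc=0x1B bytes_emitted=6
After char 9 ('G'=6): chars_in_quartet=2 acc=0x6C6 bytes_emitted=6
After char 10 ('s'=44): chars_in_quartet=3 acc=0x1B1AC bytes_emitted=6
After char 11 ('W'=22): chars_in_quartet=4 acc=0x6C6B16 -> emit 6C 6B 16, reset; bytes_emitted=9
After char 12 ('4'=56): chars_in_quartet=1 acc=0x38 bytes_emitted=9
After char 13 ('g'=32): chars_in_quartet=2 acc=0xE20 bytes_emitted=9
Padding '==': partial quartet acc=0xE20 -> emit E2; bytes_emitted=10

Answer: 0F EC 57 45 C8 43 6C 6B 16 E2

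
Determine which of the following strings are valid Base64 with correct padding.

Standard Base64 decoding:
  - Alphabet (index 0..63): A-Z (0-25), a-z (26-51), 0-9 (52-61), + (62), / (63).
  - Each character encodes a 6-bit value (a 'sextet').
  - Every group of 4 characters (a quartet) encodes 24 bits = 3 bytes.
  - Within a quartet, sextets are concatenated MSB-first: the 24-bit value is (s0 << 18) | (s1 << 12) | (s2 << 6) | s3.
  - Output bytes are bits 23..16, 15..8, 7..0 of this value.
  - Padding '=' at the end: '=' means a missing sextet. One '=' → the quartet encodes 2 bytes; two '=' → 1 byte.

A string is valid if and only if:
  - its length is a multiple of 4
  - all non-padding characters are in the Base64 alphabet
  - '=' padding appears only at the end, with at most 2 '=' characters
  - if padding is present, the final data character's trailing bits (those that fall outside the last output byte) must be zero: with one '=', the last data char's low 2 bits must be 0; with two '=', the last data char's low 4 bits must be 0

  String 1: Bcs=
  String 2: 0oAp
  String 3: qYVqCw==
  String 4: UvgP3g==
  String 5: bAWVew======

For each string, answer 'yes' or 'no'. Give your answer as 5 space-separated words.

Answer: yes yes yes yes no

Derivation:
String 1: 'Bcs=' → valid
String 2: '0oAp' → valid
String 3: 'qYVqCw==' → valid
String 4: 'UvgP3g==' → valid
String 5: 'bAWVew======' → invalid (6 pad chars (max 2))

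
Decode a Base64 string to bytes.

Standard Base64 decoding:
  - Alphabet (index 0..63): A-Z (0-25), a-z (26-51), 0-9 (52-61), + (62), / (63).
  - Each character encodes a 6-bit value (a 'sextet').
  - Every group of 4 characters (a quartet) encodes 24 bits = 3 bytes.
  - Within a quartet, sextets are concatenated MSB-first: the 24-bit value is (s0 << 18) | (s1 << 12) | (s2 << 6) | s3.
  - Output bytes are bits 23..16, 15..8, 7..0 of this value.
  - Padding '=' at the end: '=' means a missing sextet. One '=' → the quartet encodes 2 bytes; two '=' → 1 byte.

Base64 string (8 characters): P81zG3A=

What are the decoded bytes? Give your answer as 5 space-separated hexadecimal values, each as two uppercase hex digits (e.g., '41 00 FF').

Answer: 3F CD 73 1B 70

Derivation:
After char 0 ('P'=15): chars_in_quartet=1 acc=0xF bytes_emitted=0
After char 1 ('8'=60): chars_in_quartet=2 acc=0x3FC bytes_emitted=0
After char 2 ('1'=53): chars_in_quartet=3 acc=0xFF35 bytes_emitted=0
After char 3 ('z'=51): chars_in_quartet=4 acc=0x3FCD73 -> emit 3F CD 73, reset; bytes_emitted=3
After char 4 ('G'=6): chars_in_quartet=1 acc=0x6 bytes_emitted=3
After char 5 ('3'=55): chars_in_quartet=2 acc=0x1B7 bytes_emitted=3
After char 6 ('A'=0): chars_in_quartet=3 acc=0x6DC0 bytes_emitted=3
Padding '=': partial quartet acc=0x6DC0 -> emit 1B 70; bytes_emitted=5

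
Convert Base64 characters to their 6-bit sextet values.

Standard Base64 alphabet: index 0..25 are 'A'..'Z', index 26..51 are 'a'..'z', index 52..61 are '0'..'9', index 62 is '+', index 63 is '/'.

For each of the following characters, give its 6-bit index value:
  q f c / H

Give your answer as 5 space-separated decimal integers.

'q': a..z range, 26 + ord('q') − ord('a') = 42
'f': a..z range, 26 + ord('f') − ord('a') = 31
'c': a..z range, 26 + ord('c') − ord('a') = 28
'/': index 63
'H': A..Z range, ord('H') − ord('A') = 7

Answer: 42 31 28 63 7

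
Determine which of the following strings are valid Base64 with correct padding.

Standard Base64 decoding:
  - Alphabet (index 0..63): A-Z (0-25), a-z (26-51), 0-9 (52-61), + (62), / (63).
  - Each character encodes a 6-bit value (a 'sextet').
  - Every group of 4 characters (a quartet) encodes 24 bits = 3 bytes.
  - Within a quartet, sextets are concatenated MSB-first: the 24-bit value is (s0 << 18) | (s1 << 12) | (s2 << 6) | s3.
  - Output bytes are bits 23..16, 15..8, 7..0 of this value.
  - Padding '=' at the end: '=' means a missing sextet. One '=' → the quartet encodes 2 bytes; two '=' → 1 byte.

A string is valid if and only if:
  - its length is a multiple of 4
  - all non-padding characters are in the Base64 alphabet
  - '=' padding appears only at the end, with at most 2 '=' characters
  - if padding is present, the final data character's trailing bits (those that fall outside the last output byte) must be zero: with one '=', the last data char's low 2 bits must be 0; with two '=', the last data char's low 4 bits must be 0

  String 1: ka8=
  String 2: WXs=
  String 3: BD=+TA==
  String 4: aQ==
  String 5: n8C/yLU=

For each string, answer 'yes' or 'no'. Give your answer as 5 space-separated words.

Answer: yes yes no yes yes

Derivation:
String 1: 'ka8=' → valid
String 2: 'WXs=' → valid
String 3: 'BD=+TA==' → invalid (bad char(s): ['=']; '=' in middle)
String 4: 'aQ==' → valid
String 5: 'n8C/yLU=' → valid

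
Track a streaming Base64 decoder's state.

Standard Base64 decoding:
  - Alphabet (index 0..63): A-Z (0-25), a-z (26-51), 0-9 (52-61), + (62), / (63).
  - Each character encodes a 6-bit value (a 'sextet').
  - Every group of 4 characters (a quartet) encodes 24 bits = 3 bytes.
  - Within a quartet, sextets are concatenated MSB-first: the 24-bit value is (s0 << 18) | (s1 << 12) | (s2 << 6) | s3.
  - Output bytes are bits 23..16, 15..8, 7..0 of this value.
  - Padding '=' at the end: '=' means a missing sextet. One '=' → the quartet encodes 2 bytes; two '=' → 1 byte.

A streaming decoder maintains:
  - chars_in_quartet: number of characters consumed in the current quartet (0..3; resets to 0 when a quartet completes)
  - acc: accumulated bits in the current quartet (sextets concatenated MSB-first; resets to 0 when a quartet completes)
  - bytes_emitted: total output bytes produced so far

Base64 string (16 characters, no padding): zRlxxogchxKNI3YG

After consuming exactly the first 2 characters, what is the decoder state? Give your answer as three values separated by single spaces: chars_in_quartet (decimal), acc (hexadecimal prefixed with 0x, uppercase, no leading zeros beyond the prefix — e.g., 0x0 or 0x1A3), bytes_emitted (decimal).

After char 0 ('z'=51): chars_in_quartet=1 acc=0x33 bytes_emitted=0
After char 1 ('R'=17): chars_in_quartet=2 acc=0xCD1 bytes_emitted=0

Answer: 2 0xCD1 0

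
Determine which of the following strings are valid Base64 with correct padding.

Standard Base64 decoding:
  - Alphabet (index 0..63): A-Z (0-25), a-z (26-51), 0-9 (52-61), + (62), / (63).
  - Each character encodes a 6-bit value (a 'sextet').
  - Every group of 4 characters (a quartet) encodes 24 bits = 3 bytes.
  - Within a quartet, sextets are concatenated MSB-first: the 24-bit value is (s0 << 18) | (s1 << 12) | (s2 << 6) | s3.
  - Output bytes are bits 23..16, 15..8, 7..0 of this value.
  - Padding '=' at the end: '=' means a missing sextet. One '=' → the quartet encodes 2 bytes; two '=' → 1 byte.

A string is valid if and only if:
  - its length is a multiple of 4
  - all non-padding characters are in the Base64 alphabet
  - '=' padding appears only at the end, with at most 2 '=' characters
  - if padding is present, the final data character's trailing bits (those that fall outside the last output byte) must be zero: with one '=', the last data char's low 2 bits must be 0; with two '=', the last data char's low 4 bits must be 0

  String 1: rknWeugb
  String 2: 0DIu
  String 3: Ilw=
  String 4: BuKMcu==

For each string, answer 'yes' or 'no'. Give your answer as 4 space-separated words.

Answer: yes yes yes no

Derivation:
String 1: 'rknWeugb' → valid
String 2: '0DIu' → valid
String 3: 'Ilw=' → valid
String 4: 'BuKMcu==' → invalid (bad trailing bits)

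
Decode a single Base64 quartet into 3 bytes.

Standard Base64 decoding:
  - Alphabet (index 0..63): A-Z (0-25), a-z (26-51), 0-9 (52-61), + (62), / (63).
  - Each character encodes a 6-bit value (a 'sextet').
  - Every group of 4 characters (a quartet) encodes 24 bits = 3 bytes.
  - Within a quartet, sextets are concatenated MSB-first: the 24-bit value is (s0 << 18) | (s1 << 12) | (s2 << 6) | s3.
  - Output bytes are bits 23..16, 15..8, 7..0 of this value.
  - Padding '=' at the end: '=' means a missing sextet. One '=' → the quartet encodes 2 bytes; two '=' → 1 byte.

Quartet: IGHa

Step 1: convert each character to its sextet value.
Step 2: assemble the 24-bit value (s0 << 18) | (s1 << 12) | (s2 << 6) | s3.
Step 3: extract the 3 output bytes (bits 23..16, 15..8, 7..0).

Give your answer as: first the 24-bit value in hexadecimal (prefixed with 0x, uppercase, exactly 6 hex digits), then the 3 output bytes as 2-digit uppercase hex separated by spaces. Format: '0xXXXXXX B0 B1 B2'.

Answer: 0x2061DA 20 61 DA

Derivation:
Sextets: I=8, G=6, H=7, a=26
24-bit: (8<<18) | (6<<12) | (7<<6) | 26
      = 0x200000 | 0x006000 | 0x0001C0 | 0x00001A
      = 0x2061DA
Bytes: (v>>16)&0xFF=20, (v>>8)&0xFF=61, v&0xFF=DA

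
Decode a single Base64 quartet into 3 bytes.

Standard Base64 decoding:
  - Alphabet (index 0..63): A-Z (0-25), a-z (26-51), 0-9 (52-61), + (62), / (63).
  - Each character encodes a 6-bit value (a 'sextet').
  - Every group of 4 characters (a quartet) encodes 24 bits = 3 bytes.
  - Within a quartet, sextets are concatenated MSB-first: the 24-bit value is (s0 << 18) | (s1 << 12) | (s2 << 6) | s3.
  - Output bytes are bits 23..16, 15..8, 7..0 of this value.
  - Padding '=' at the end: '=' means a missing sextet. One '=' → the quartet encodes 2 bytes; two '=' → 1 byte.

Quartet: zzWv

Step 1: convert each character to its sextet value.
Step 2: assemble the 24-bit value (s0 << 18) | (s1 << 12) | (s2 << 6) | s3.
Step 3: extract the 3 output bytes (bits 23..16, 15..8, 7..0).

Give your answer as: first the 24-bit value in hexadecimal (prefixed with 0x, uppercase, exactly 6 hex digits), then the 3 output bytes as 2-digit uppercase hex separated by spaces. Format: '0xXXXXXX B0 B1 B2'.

Sextets: z=51, z=51, W=22, v=47
24-bit: (51<<18) | (51<<12) | (22<<6) | 47
      = 0xCC0000 | 0x033000 | 0x000580 | 0x00002F
      = 0xCF35AF
Bytes: (v>>16)&0xFF=CF, (v>>8)&0xFF=35, v&0xFF=AF

Answer: 0xCF35AF CF 35 AF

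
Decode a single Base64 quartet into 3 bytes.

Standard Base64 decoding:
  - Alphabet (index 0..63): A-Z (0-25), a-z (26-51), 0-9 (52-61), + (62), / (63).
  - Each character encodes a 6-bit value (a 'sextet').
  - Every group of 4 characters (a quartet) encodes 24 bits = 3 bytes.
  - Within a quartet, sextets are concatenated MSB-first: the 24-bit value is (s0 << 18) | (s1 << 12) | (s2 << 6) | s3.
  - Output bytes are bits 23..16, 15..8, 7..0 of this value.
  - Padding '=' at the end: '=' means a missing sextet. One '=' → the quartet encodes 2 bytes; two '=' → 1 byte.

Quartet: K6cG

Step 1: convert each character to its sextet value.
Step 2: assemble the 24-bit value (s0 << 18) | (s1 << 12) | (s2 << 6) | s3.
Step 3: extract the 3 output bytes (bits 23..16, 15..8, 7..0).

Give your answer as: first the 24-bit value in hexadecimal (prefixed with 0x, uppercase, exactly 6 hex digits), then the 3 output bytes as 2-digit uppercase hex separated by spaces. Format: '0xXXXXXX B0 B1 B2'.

Sextets: K=10, 6=58, c=28, G=6
24-bit: (10<<18) | (58<<12) | (28<<6) | 6
      = 0x280000 | 0x03A000 | 0x000700 | 0x000006
      = 0x2BA706
Bytes: (v>>16)&0xFF=2B, (v>>8)&0xFF=A7, v&0xFF=06

Answer: 0x2BA706 2B A7 06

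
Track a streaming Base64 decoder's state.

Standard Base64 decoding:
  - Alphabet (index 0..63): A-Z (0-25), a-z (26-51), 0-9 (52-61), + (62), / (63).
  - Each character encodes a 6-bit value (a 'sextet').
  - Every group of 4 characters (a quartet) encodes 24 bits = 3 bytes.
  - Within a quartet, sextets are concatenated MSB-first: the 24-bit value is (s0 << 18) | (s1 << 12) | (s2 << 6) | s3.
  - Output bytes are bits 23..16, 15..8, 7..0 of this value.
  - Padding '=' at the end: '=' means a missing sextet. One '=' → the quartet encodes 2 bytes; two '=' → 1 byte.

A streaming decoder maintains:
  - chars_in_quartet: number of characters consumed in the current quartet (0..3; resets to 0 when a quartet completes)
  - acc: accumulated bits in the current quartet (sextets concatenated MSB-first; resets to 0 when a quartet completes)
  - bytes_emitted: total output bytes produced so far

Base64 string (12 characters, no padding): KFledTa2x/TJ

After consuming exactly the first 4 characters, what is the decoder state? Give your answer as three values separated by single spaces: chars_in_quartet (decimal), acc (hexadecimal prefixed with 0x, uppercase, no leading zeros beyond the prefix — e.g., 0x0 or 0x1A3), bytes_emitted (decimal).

Answer: 0 0x0 3

Derivation:
After char 0 ('K'=10): chars_in_quartet=1 acc=0xA bytes_emitted=0
After char 1 ('F'=5): chars_in_quartet=2 acc=0x285 bytes_emitted=0
After char 2 ('l'=37): chars_in_quartet=3 acc=0xA165 bytes_emitted=0
After char 3 ('e'=30): chars_in_quartet=4 acc=0x28595E -> emit 28 59 5E, reset; bytes_emitted=3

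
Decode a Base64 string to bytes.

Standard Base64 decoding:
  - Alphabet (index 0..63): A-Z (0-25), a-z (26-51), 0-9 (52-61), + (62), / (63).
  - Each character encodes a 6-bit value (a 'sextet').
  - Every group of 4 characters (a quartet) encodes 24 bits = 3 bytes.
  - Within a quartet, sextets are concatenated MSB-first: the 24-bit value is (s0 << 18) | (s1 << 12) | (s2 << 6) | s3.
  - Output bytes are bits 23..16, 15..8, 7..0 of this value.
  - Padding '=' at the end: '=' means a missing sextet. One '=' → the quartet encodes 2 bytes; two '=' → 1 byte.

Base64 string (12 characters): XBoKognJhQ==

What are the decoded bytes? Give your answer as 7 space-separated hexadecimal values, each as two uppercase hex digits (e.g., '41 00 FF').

Answer: 5C 1A 0A A2 09 C9 85

Derivation:
After char 0 ('X'=23): chars_in_quartet=1 acc=0x17 bytes_emitted=0
After char 1 ('B'=1): chars_in_quartet=2 acc=0x5C1 bytes_emitted=0
After char 2 ('o'=40): chars_in_quartet=3 acc=0x17068 bytes_emitted=0
After char 3 ('K'=10): chars_in_quartet=4 acc=0x5C1A0A -> emit 5C 1A 0A, reset; bytes_emitted=3
After char 4 ('o'=40): chars_in_quartet=1 acc=0x28 bytes_emitted=3
After char 5 ('g'=32): chars_in_quartet=2 acc=0xA20 bytes_emitted=3
After char 6 ('n'=39): chars_in_quartet=3 acc=0x28827 bytes_emitted=3
After char 7 ('J'=9): chars_in_quartet=4 acc=0xA209C9 -> emit A2 09 C9, reset; bytes_emitted=6
After char 8 ('h'=33): chars_in_quartet=1 acc=0x21 bytes_emitted=6
After char 9 ('Q'=16): chars_in_quartet=2 acc=0x850 bytes_emitted=6
Padding '==': partial quartet acc=0x850 -> emit 85; bytes_emitted=7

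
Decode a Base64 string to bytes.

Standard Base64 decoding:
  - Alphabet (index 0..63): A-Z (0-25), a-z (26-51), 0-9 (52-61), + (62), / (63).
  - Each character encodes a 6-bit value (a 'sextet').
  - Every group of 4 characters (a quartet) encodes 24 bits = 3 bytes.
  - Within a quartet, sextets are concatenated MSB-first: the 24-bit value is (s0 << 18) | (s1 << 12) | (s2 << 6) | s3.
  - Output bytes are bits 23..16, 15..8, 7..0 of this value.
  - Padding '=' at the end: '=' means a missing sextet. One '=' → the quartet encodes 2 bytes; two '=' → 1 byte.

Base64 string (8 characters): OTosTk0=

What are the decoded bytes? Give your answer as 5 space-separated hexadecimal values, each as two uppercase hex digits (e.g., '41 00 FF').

After char 0 ('O'=14): chars_in_quartet=1 acc=0xE bytes_emitted=0
After char 1 ('T'=19): chars_in_quartet=2 acc=0x393 bytes_emitted=0
After char 2 ('o'=40): chars_in_quartet=3 acc=0xE4E8 bytes_emitted=0
After char 3 ('s'=44): chars_in_quartet=4 acc=0x393A2C -> emit 39 3A 2C, reset; bytes_emitted=3
After char 4 ('T'=19): chars_in_quartet=1 acc=0x13 bytes_emitted=3
After char 5 ('k'=36): chars_in_quartet=2 acc=0x4E4 bytes_emitted=3
After char 6 ('0'=52): chars_in_quartet=3 acc=0x13934 bytes_emitted=3
Padding '=': partial quartet acc=0x13934 -> emit 4E 4D; bytes_emitted=5

Answer: 39 3A 2C 4E 4D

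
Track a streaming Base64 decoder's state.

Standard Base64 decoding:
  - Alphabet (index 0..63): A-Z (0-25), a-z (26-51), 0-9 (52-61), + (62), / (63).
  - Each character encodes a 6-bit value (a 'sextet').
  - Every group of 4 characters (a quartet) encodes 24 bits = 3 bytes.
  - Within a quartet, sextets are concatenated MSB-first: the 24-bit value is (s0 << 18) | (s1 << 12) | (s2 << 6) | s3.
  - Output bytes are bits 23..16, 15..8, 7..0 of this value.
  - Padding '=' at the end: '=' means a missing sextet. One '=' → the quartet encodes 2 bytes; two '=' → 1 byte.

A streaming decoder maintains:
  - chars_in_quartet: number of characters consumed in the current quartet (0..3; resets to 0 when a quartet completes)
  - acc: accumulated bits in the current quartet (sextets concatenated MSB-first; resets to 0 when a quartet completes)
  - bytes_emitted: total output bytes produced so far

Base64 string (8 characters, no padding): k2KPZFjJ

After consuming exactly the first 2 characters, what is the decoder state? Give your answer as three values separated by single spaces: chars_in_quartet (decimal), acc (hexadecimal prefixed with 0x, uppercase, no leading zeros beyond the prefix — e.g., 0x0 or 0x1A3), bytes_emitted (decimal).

Answer: 2 0x936 0

Derivation:
After char 0 ('k'=36): chars_in_quartet=1 acc=0x24 bytes_emitted=0
After char 1 ('2'=54): chars_in_quartet=2 acc=0x936 bytes_emitted=0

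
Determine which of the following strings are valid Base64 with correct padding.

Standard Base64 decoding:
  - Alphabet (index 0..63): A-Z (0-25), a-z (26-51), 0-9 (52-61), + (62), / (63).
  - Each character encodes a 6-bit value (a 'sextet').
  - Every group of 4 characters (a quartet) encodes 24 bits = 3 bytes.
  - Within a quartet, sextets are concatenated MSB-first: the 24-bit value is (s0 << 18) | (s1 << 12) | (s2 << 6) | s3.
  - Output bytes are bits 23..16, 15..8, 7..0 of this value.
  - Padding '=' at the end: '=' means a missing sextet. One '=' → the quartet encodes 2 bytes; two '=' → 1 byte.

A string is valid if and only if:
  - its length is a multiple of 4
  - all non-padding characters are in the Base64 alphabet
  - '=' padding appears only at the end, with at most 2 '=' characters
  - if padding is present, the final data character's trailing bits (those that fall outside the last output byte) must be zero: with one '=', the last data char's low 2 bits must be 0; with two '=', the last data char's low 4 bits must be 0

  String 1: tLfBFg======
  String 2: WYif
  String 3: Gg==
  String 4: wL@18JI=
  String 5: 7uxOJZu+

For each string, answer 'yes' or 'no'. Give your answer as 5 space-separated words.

Answer: no yes yes no yes

Derivation:
String 1: 'tLfBFg======' → invalid (6 pad chars (max 2))
String 2: 'WYif' → valid
String 3: 'Gg==' → valid
String 4: 'wL@18JI=' → invalid (bad char(s): ['@'])
String 5: '7uxOJZu+' → valid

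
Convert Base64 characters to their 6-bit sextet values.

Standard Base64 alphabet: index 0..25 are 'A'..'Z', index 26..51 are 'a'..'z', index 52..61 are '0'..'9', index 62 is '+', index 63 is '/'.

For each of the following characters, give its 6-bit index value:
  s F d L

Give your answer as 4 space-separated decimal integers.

Answer: 44 5 29 11

Derivation:
's': a..z range, 26 + ord('s') − ord('a') = 44
'F': A..Z range, ord('F') − ord('A') = 5
'd': a..z range, 26 + ord('d') − ord('a') = 29
'L': A..Z range, ord('L') − ord('A') = 11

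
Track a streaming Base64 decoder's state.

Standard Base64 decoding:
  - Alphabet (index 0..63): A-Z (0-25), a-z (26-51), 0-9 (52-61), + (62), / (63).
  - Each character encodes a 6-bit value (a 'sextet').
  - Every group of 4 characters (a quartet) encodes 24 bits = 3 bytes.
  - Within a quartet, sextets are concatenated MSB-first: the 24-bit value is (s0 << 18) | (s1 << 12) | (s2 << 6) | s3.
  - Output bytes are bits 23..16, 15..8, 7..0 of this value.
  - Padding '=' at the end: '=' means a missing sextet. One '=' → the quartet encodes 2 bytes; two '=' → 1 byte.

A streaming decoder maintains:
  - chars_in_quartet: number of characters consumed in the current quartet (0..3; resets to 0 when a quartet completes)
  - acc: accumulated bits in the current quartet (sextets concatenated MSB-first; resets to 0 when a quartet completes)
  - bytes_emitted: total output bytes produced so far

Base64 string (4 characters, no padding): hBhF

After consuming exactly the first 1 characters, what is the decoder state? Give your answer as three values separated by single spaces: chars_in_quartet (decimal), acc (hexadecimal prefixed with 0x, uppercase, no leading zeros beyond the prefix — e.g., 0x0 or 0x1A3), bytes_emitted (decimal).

Answer: 1 0x21 0

Derivation:
After char 0 ('h'=33): chars_in_quartet=1 acc=0x21 bytes_emitted=0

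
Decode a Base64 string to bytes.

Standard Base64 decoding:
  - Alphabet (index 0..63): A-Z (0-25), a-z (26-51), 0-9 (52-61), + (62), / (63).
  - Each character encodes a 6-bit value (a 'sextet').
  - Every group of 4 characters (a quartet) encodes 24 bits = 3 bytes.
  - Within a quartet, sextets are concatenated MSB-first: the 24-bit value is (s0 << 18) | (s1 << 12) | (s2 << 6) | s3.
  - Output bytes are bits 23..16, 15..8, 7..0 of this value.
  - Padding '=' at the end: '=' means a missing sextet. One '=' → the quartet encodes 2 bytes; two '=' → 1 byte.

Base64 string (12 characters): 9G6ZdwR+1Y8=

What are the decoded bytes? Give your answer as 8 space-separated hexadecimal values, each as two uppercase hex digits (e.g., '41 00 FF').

After char 0 ('9'=61): chars_in_quartet=1 acc=0x3D bytes_emitted=0
After char 1 ('G'=6): chars_in_quartet=2 acc=0xF46 bytes_emitted=0
After char 2 ('6'=58): chars_in_quartet=3 acc=0x3D1BA bytes_emitted=0
After char 3 ('Z'=25): chars_in_quartet=4 acc=0xF46E99 -> emit F4 6E 99, reset; bytes_emitted=3
After char 4 ('d'=29): chars_in_quartet=1 acc=0x1D bytes_emitted=3
After char 5 ('w'=48): chars_in_quartet=2 acc=0x770 bytes_emitted=3
After char 6 ('R'=17): chars_in_quartet=3 acc=0x1DC11 bytes_emitted=3
After char 7 ('+'=62): chars_in_quartet=4 acc=0x77047E -> emit 77 04 7E, reset; bytes_emitted=6
After char 8 ('1'=53): chars_in_quartet=1 acc=0x35 bytes_emitted=6
After char 9 ('Y'=24): chars_in_quartet=2 acc=0xD58 bytes_emitted=6
After char 10 ('8'=60): chars_in_quartet=3 acc=0x3563C bytes_emitted=6
Padding '=': partial quartet acc=0x3563C -> emit D5 8F; bytes_emitted=8

Answer: F4 6E 99 77 04 7E D5 8F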